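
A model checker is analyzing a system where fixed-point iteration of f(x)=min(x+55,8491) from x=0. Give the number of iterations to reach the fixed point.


Step 1: x=0, cap=8491, increment=55
Step 2: x grows by 55 each step until capped at 8491; fixed point is x=8491
Step 3: iterations = ceil(8491/55) = 155

155


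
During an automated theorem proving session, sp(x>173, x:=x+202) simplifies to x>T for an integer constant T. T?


Formula: sp(P, x:=E) = exists old_x. (x = E[old_x/x]) AND P[old_x/x] (old_x is the value of x before the assignment; eliminate old_x by solving x = E[old_x/x] for old_x)
Step 1: Precondition P: x>173, i.e. old_x > 173
Step 2: Assignment gives x = old_x + 202, so old_x = x - 202
Step 3: Substitute into P: x - 202 > 173
Step 4: Simplify: x > 173+202 = 375

375


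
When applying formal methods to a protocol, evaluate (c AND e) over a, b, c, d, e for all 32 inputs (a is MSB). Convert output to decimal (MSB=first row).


Formula: (c AND e) over a, b, c, d, e (32 rows)
Evaluate each row (bits = a,b,c,d,e, MSB first):
  row 0 [00000]: (0 AND 0) -> 0
  row 1 [00001]: (0 AND 1) -> 0
  row 2 [00010]: (0 AND 0) -> 0
  row 3 [00011]: (0 AND 1) -> 0
  row 4 [00100]: (1 AND 0) -> 0
  row 5 [00101]: (1 AND 1) -> 1
  row 6 [00110]: (1 AND 0) -> 0
  row 7 [00111]: (1 AND 1) -> 1
  row 8 [01000]: (0 AND 0) -> 0
  row 9 [01001]: (0 AND 1) -> 0
  row 10 [01010]: (0 AND 0) -> 0
  row 11 [01011]: (0 AND 1) -> 0
  row 12 [01100]: (1 AND 0) -> 0
  row 13 [01101]: (1 AND 1) -> 1
  row 14 [01110]: (1 AND 0) -> 0
  row 15 [01111]: (1 AND 1) -> 1
  row 16 [10000]: (0 AND 0) -> 0
  row 17 [10001]: (0 AND 1) -> 0
  row 18 [10010]: (0 AND 0) -> 0
  row 19 [10011]: (0 AND 1) -> 0
  row 20 [10100]: (1 AND 0) -> 0
  row 21 [10101]: (1 AND 1) -> 1
  row 22 [10110]: (1 AND 0) -> 0
  row 23 [10111]: (1 AND 1) -> 1
  row 24 [11000]: (0 AND 0) -> 0
  row 25 [11001]: (0 AND 1) -> 0
  row 26 [11010]: (0 AND 0) -> 0
  row 27 [11011]: (0 AND 1) -> 0
  row 28 [11100]: (1 AND 0) -> 0
  row 29 [11101]: (1 AND 1) -> 1
  row 30 [11110]: (1 AND 0) -> 0
  row 31 [11111]: (1 AND 1) -> 1
Full result column, 4 rows per line (a,b,c fixed per line; d,e runs 00..11 left to right):
  rows 0-3 [a,b,c=000]: 0000  = hex 0
  rows 4-7 [a,b,c=001]: 0101  = hex 5
  rows 8-11 [a,b,c=010]: 0000  = hex 0
  rows 12-15 [a,b,c=011]: 0101  = hex 5
  rows 16-19 [a,b,c=100]: 0000  = hex 0
  rows 20-23 [a,b,c=101]: 0101  = hex 5
  rows 24-27 [a,b,c=110]: 0000  = hex 0
  rows 28-31 [a,b,c=111]: 0101  = hex 5
Output column (row 0 .. row 31) = 00000101000001010000010100000101
Output column grouped in 4s = 0000 0101 0000 0101 0000 0101 0000 0101 = 0x05050505
Convert to decimal digit by digit (value = value*16 + digit):
  0 -> 0
  0*16 + 5 = 5
  5*16 + 0 = 80
  80*16 + 5 = 1285
  1285*16 + 0 = 20560
  20560*16 + 5 = 328965
  328965*16 + 0 = 5263440
  5263440*16 + 5 = 84215045
Decimal = 84215045

84215045


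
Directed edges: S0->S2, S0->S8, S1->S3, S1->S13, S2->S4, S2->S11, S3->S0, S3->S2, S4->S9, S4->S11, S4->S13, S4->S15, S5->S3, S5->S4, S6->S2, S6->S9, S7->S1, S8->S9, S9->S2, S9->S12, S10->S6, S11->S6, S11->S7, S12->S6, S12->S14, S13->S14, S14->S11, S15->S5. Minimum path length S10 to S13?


BFS layer-by-layer from S10:
  dist 0: {S10}
  dist 1: {S6}
  dist 2: {S2, S9}
  dist 3: {S4, S11, S12}
  dist 4: {S7, S13, S14, S15}
  -> S13 reached at distance 4
Shortest path length = 4

4


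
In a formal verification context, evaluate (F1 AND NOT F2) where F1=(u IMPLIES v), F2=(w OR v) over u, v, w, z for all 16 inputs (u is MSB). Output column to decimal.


F1 = (u IMPLIES v)
F2 = (w OR v)
Counterexample to F1=>F2 is where F1=1 and F2=0.
Evaluate each row (bits = u,v,w,z, MSB first):
  row 0 [0000]: F1=1 F2=0 -> F1&~F2 -> 1
  row 1 [0001]: F1=1 F2=0 -> F1&~F2 -> 1
  row 2 [0010]: F1=1 F2=1 -> F1&~F2 -> 0
  row 3 [0011]: F1=1 F2=1 -> F1&~F2 -> 0
  row 4 [0100]: F1=1 F2=1 -> F1&~F2 -> 0
  row 5 [0101]: F1=1 F2=1 -> F1&~F2 -> 0
  row 6 [0110]: F1=1 F2=1 -> F1&~F2 -> 0
  row 7 [0111]: F1=1 F2=1 -> F1&~F2 -> 0
  row 8 [1000]: F1=0 F2=0 -> F1&~F2 -> 0
  row 9 [1001]: F1=0 F2=0 -> F1&~F2 -> 0
  row 10 [1010]: F1=0 F2=1 -> F1&~F2 -> 0
  row 11 [1011]: F1=0 F2=1 -> F1&~F2 -> 0
  row 12 [1100]: F1=1 F2=1 -> F1&~F2 -> 0
  row 13 [1101]: F1=1 F2=1 -> F1&~F2 -> 0
  row 14 [1110]: F1=1 F2=1 -> F1&~F2 -> 0
  row 15 [1111]: F1=1 F2=1 -> F1&~F2 -> 0
Full result column, 4 rows per line (u,v fixed per line; w,z runs 00..11 left to right):
  rows 0-3 [u,v=00]: 1100  = hex C
  rows 4-7 [u,v=01]: 0000  = hex 0
  rows 8-11 [u,v=10]: 0000  = hex 0
  rows 12-15 [u,v=11]: 0000  = hex 0
Counterexample vector (row 0 .. row 15) = 1100000000000000
Output column grouped in 4s = 1100 0000 0000 0000 = 0xC000
Convert to decimal digit by digit (value = value*16 + digit):
  C -> 12
  12*16 + 0 = 192
  192*16 + 0 = 3072
  3072*16 + 0 = 49152
Decimal = 49152

49152


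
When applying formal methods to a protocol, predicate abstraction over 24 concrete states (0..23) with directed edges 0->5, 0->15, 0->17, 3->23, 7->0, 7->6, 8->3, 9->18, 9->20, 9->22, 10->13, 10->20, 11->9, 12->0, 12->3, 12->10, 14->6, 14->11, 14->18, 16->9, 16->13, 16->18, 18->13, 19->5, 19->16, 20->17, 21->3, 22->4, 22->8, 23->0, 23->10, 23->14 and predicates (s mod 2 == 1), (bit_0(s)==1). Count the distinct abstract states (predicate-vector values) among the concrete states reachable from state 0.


BFS from 0:
Concrete reachable: {0, 5, 15, 17}
Abstract via predicates (s mod 2 == 1), (bit_0(s)==1):
  (0,0) <- {0}
  (1,1) <- {5, 15, 17}
Distinct abstract states = 2

2


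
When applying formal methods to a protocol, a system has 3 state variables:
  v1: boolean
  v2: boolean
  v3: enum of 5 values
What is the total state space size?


State space = product of domain sizes of all variables.
Domain sizes:
  v1 (boolean): 2
  v2 (boolean): 2
  v3 (enum of 5 values): 5
Product = 2 * 2 * 5 = 20

20


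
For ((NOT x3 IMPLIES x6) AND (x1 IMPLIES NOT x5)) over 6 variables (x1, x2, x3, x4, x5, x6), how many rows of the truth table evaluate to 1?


Formula: ((NOT x3 IMPLIES x6) AND (x1 IMPLIES NOT x5)) over 6 vars (64 rows)
Evaluate each row (x1, x2, x3, x4, x5, x6 as bits, MSB first):
  row 0 [000000]: ((NOT 0 IMPLIES 0) AND (0 IMPLIES NOT 0)) -> 0
  row 1 [000001]: ((NOT 0 IMPLIES 1) AND (0 IMPLIES NOT 0)) -> 1
  row 2 [000010]: ((NOT 0 IMPLIES 0) AND (0 IMPLIES NOT 1)) -> 0
  row 3 [000011]: ((NOT 0 IMPLIES 1) AND (0 IMPLIES NOT 1)) -> 1
  row 4 [000100]: ((NOT 0 IMPLIES 0) AND (0 IMPLIES NOT 0)) -> 0
  (every remaining row is evaluated the same way; all 64 results are listed next)
Full result column, 8 rows per line (x1,x2,x3 fixed per line; x4,x5,x6 runs 000..111 left to right):
  rows 0-7 [x1,x2,x3=000]: 01010101  (ones: 4)
  rows 8-15 [x1,x2,x3=001]: 11111111  (ones: 8)
  rows 16-23 [x1,x2,x3=010]: 01010101  (ones: 4)
  rows 24-31 [x1,x2,x3=011]: 11111111  (ones: 8)
  rows 32-39 [x1,x2,x3=100]: 01000100  (ones: 2)
  rows 40-47 [x1,x2,x3=101]: 11001100  (ones: 4)
  rows 48-55 [x1,x2,x3=110]: 01000100  (ones: 2)
  rows 56-63 [x1,x2,x3=111]: 11001100  (ones: 4)
Count of 1-rows = 4+8+4+8+2+4+2+4 = 36

36


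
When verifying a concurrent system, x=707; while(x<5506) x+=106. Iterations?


Step 1: x goes from 707 toward 5506 by 106; the body runs while x<5506, so iterations = ceil((bound-start)/step)
Step 2: Distance=4799
Step 3: ceil(4799/106)=46

46


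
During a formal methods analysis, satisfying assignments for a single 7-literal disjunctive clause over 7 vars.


Step 1: Total=2^7=128
Step 2: Unsat when all 7 false: 2^0=1
Step 3: Sat=128-1=127

127


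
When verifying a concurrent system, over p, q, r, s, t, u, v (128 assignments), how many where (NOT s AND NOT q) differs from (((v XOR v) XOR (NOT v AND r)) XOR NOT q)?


F1 = (NOT s AND NOT q)
F2 = (((v XOR v) XOR (NOT v AND r)) XOR NOT q)
Evaluate both on each of 128 rows (bits = p,q,r,s,t,u,v):
  row 0 [0000000]: F1=1 F2=1 -> 0
  row 1 [0000001]: F1=1 F2=1 -> 0
  row 2 [0000010]: F1=1 F2=1 -> 0
  row 3 [0000011]: F1=1 F2=1 -> 0
  row 4 [0000100]: F1=1 F2=1 -> 0
  (every remaining row is evaluated the same way; all 128 results are listed next)
Full result column, 8 rows per line (p,q,r,s fixed per line; t,u,v runs 000..111 left to right):
  rows 0-7 [p,q,r,s=0000]: 00000000  (ones: 0)
  rows 8-15 [p,q,r,s=0001]: 11111111  (ones: 8)
  rows 16-23 [p,q,r,s=0010]: 10101010  (ones: 4)
  rows 24-31 [p,q,r,s=0011]: 01010101  (ones: 4)
  rows 32-39 [p,q,r,s=0100]: 00000000  (ones: 0)
  rows 40-47 [p,q,r,s=0101]: 00000000  (ones: 0)
  rows 48-55 [p,q,r,s=0110]: 10101010  (ones: 4)
  rows 56-63 [p,q,r,s=0111]: 10101010  (ones: 4)
  rows 64-71 [p,q,r,s=1000]: 00000000  (ones: 0)
  rows 72-79 [p,q,r,s=1001]: 11111111  (ones: 8)
  rows 80-87 [p,q,r,s=1010]: 10101010  (ones: 4)
  rows 88-95 [p,q,r,s=1011]: 01010101  (ones: 4)
  rows 96-103 [p,q,r,s=1100]: 00000000  (ones: 0)
  rows 104-111 [p,q,r,s=1101]: 00000000  (ones: 0)
  rows 112-119 [p,q,r,s=1110]: 10101010  (ones: 4)
  rows 120-127 [p,q,r,s=1111]: 10101010  (ones: 4)
Disagreements = 0+8+4+4+0+0+4+4+0+8+4+4+0+0+4+4 = 48

48


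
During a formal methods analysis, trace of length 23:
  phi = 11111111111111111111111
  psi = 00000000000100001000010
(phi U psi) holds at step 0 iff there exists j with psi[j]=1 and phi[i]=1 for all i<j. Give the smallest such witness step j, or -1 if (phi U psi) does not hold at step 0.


(phi U psi) at 0: need smallest j with psi[j]=1 and phi[i]=1 for all i in [0,j).
Scan from step 0:
  step 0: phi=1, psi=0 -> continue
  step 1: phi=1, psi=0 -> continue
  step 2: phi=1, psi=0 -> continue
  step 3: phi=1, psi=0 -> continue
  step 11: psi=1 and phi held for [0,11) -> witness found
Witness step = 11

11


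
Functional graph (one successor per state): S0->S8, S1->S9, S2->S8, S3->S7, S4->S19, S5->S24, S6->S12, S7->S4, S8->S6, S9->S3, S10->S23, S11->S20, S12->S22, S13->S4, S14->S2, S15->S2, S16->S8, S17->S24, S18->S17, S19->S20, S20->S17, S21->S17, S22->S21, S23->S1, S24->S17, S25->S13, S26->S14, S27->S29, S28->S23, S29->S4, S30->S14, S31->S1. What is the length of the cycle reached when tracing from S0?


Trace from S0 until a state repeats:
  S0 -> S8 -> S6 -> S12 -> S22 -> S21 -> S17 -> S24 -> S17
S17 first seen at step 6, revisited at step 8.
Cycle length = 8 - 6 = 2

2


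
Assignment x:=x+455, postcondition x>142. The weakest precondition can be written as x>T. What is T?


Formula: wp(x:=E, P) = P[E/x] (substitute E for x in postcondition)
Step 1: Postcondition: x>142
Step 2: Substitute x+455 for x: x+455>142
Step 3: Solve for x: x > 142-455 = -313

-313


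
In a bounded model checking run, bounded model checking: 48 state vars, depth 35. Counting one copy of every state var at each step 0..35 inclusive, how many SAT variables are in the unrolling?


BMC unrolls to depth k, creating one copy of each state var for steps 0..k.
Step count = 35 + 1 = 36 (steps 0 through 35)
Vars per step = 48
Total = 48 * 36 = 1728

1728


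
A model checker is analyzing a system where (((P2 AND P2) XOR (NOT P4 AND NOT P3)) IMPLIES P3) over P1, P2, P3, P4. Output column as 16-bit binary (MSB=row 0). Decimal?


Formula: (((P2 AND P2) XOR (NOT P4 AND NOT P3)) IMPLIES P3) over P1, P2, P3, P4 (16 rows)
Evaluate each row (bits = P1,P2,P3,P4, MSB first):
  row 0 [0000]: (((0 AND 0) XOR (NOT 0 AND NOT 0)) IMPLIES 0) -> 0
  row 1 [0001]: (((0 AND 0) XOR (NOT 1 AND NOT 0)) IMPLIES 0) -> 1
  row 2 [0010]: (((0 AND 0) XOR (NOT 0 AND NOT 1)) IMPLIES 1) -> 1
  row 3 [0011]: (((0 AND 0) XOR (NOT 1 AND NOT 1)) IMPLIES 1) -> 1
  row 4 [0100]: (((1 AND 1) XOR (NOT 0 AND NOT 0)) IMPLIES 0) -> 1
  row 5 [0101]: (((1 AND 1) XOR (NOT 1 AND NOT 0)) IMPLIES 0) -> 0
  row 6 [0110]: (((1 AND 1) XOR (NOT 0 AND NOT 1)) IMPLIES 1) -> 1
  row 7 [0111]: (((1 AND 1) XOR (NOT 1 AND NOT 1)) IMPLIES 1) -> 1
  row 8 [1000]: (((0 AND 0) XOR (NOT 0 AND NOT 0)) IMPLIES 0) -> 0
  row 9 [1001]: (((0 AND 0) XOR (NOT 1 AND NOT 0)) IMPLIES 0) -> 1
  row 10 [1010]: (((0 AND 0) XOR (NOT 0 AND NOT 1)) IMPLIES 1) -> 1
  row 11 [1011]: (((0 AND 0) XOR (NOT 1 AND NOT 1)) IMPLIES 1) -> 1
  row 12 [1100]: (((1 AND 1) XOR (NOT 0 AND NOT 0)) IMPLIES 0) -> 1
  row 13 [1101]: (((1 AND 1) XOR (NOT 1 AND NOT 0)) IMPLIES 0) -> 0
  row 14 [1110]: (((1 AND 1) XOR (NOT 0 AND NOT 1)) IMPLIES 1) -> 1
  row 15 [1111]: (((1 AND 1) XOR (NOT 1 AND NOT 1)) IMPLIES 1) -> 1
Full result column, 4 rows per line (P1,P2 fixed per line; P3,P4 runs 00..11 left to right):
  rows 0-3 [P1,P2=00]: 0111  = hex 7
  rows 4-7 [P1,P2=01]: 1011  = hex B
  rows 8-11 [P1,P2=10]: 0111  = hex 7
  rows 12-15 [P1,P2=11]: 1011  = hex B
Output column (row 0 .. row 15) = 0111101101111011
Output column grouped in 4s = 0111 1011 0111 1011 = 0x7B7B
Convert to decimal digit by digit (value = value*16 + digit):
  7 -> 7
  7*16 + 11 (B) = 123
  123*16 + 7 = 1975
  1975*16 + 11 (B) = 31611
Decimal = 31611

31611


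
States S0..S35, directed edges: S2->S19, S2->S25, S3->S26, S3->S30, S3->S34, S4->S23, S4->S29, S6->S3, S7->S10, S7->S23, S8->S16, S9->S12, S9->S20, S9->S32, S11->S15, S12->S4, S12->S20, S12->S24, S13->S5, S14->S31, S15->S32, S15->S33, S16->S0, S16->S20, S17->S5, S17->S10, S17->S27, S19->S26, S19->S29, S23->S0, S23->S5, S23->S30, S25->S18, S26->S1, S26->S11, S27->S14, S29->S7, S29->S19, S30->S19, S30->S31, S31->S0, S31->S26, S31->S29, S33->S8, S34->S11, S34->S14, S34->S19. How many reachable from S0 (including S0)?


BFS from S0:
  layer 0: {S0}
Reachable set: {S0}
Count = 1

1


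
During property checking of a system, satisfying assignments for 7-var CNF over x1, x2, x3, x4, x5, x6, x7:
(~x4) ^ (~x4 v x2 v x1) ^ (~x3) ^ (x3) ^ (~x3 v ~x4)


CNF with 5 clauses over 7 vars (128 assignments).
An assignment satisfies CNF iff every clause has >=1 true literal.
Check each row (bits = x1,x2,x3,x4,x5,x6,x7; clause T/F shown):
  row 0 [0000000]: clauses=TTTFT -> 0
  row 1 [0000001]: clauses=TTTFT -> 0
  row 2 [0000010]: clauses=TTTFT -> 0
  row 3 [0000011]: clauses=TTTFT -> 0
  row 4 [0000100]: clauses=TTTFT -> 0
  (every remaining row is evaluated the same way; all 128 results are listed next)
Full result column, 8 rows per line (x1,x2,x3,x4 fixed per line; x5,x6,x7 runs 000..111 left to right):
  rows 0-7 [x1,x2,x3,x4=0000]: 00000000  (ones: 0)
  rows 8-15 [x1,x2,x3,x4=0001]: 00000000  (ones: 0)
  rows 16-23 [x1,x2,x3,x4=0010]: 00000000  (ones: 0)
  rows 24-31 [x1,x2,x3,x4=0011]: 00000000  (ones: 0)
  rows 32-39 [x1,x2,x3,x4=0100]: 00000000  (ones: 0)
  rows 40-47 [x1,x2,x3,x4=0101]: 00000000  (ones: 0)
  rows 48-55 [x1,x2,x3,x4=0110]: 00000000  (ones: 0)
  rows 56-63 [x1,x2,x3,x4=0111]: 00000000  (ones: 0)
  rows 64-71 [x1,x2,x3,x4=1000]: 00000000  (ones: 0)
  rows 72-79 [x1,x2,x3,x4=1001]: 00000000  (ones: 0)
  rows 80-87 [x1,x2,x3,x4=1010]: 00000000  (ones: 0)
  rows 88-95 [x1,x2,x3,x4=1011]: 00000000  (ones: 0)
  rows 96-103 [x1,x2,x3,x4=1100]: 00000000  (ones: 0)
  rows 104-111 [x1,x2,x3,x4=1101]: 00000000  (ones: 0)
  rows 112-119 [x1,x2,x3,x4=1110]: 00000000  (ones: 0)
  rows 120-127 [x1,x2,x3,x4=1111]: 00000000  (ones: 0)
Satisfying assignments = 0+0+0+0+0+0+0+0+0+0+0+0+0+0+0+0 = 0

0


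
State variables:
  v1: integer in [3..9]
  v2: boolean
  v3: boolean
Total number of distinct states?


State space = product of domain sizes of all variables.
Domain sizes:
  v1 (integer in [3..9]): 7
  v2 (boolean): 2
  v3 (boolean): 2
Product = 7 * 2 * 2 = 28

28


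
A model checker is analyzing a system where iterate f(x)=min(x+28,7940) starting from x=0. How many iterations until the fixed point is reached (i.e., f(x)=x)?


Step 1: x=0, cap=7940, increment=28
Step 2: x grows by 28 each step until capped at 7940; fixed point is x=7940
Step 3: iterations = ceil(7940/28) = 284

284


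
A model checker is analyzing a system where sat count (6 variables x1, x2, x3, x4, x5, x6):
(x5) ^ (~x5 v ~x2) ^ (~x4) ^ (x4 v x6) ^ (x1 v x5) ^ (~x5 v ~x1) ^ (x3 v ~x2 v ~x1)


CNF with 7 clauses over 6 vars (64 assignments).
An assignment satisfies CNF iff every clause has >=1 true literal.
Check each row (bits = x1,x2,x3,x4,x5,x6; clause T/F shown):
  row 0 [000000]: clauses=FTTFFTT -> 0
  row 1 [000001]: clauses=FTTTFTT -> 0
  row 2 [000010]: clauses=TTTFTTT -> 0
  row 3 [000011]: clauses=TTTTTTT -> 1
  row 4 [000100]: clauses=FTFTFTT -> 0
  (every remaining row is evaluated the same way; all 64 results are listed next)
Full result column, 8 rows per line (x1,x2,x3 fixed per line; x4,x5,x6 runs 000..111 left to right):
  rows 0-7 [x1,x2,x3=000]: 00010000  (ones: 1)
  rows 8-15 [x1,x2,x3=001]: 00010000  (ones: 1)
  rows 16-23 [x1,x2,x3=010]: 00000000  (ones: 0)
  rows 24-31 [x1,x2,x3=011]: 00000000  (ones: 0)
  rows 32-39 [x1,x2,x3=100]: 00000000  (ones: 0)
  rows 40-47 [x1,x2,x3=101]: 00000000  (ones: 0)
  rows 48-55 [x1,x2,x3=110]: 00000000  (ones: 0)
  rows 56-63 [x1,x2,x3=111]: 00000000  (ones: 0)
Satisfying assignments = 1+1+0+0+0+0+0+0 = 2

2


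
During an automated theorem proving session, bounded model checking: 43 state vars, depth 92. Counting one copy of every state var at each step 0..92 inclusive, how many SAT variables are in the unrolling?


BMC unrolls to depth k, creating one copy of each state var for steps 0..k.
Step count = 92 + 1 = 93 (steps 0 through 92)
Vars per step = 43
Total = 43 * 93 = 3999

3999


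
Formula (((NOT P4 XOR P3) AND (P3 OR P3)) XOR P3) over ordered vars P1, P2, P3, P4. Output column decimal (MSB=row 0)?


Formula: (((NOT P4 XOR P3) AND (P3 OR P3)) XOR P3) over P1, P2, P3, P4 (16 rows)
Evaluate each row (bits = P1,P2,P3,P4, MSB first):
  row 0 [0000]: (((NOT 0 XOR 0) AND (0 OR 0)) XOR 0) -> 0
  row 1 [0001]: (((NOT 1 XOR 0) AND (0 OR 0)) XOR 0) -> 0
  row 2 [0010]: (((NOT 0 XOR 1) AND (1 OR 1)) XOR 1) -> 1
  row 3 [0011]: (((NOT 1 XOR 1) AND (1 OR 1)) XOR 1) -> 0
  row 4 [0100]: (((NOT 0 XOR 0) AND (0 OR 0)) XOR 0) -> 0
  row 5 [0101]: (((NOT 1 XOR 0) AND (0 OR 0)) XOR 0) -> 0
  row 6 [0110]: (((NOT 0 XOR 1) AND (1 OR 1)) XOR 1) -> 1
  row 7 [0111]: (((NOT 1 XOR 1) AND (1 OR 1)) XOR 1) -> 0
  row 8 [1000]: (((NOT 0 XOR 0) AND (0 OR 0)) XOR 0) -> 0
  row 9 [1001]: (((NOT 1 XOR 0) AND (0 OR 0)) XOR 0) -> 0
  row 10 [1010]: (((NOT 0 XOR 1) AND (1 OR 1)) XOR 1) -> 1
  row 11 [1011]: (((NOT 1 XOR 1) AND (1 OR 1)) XOR 1) -> 0
  row 12 [1100]: (((NOT 0 XOR 0) AND (0 OR 0)) XOR 0) -> 0
  row 13 [1101]: (((NOT 1 XOR 0) AND (0 OR 0)) XOR 0) -> 0
  row 14 [1110]: (((NOT 0 XOR 1) AND (1 OR 1)) XOR 1) -> 1
  row 15 [1111]: (((NOT 1 XOR 1) AND (1 OR 1)) XOR 1) -> 0
Full result column, 4 rows per line (P1,P2 fixed per line; P3,P4 runs 00..11 left to right):
  rows 0-3 [P1,P2=00]: 0010  = hex 2
  rows 4-7 [P1,P2=01]: 0010  = hex 2
  rows 8-11 [P1,P2=10]: 0010  = hex 2
  rows 12-15 [P1,P2=11]: 0010  = hex 2
Output column (row 0 .. row 15) = 0010001000100010
Output column grouped in 4s = 0010 0010 0010 0010 = 0x2222
Convert to decimal digit by digit (value = value*16 + digit):
  2 -> 2
  2*16 + 2 = 34
  34*16 + 2 = 546
  546*16 + 2 = 8738
Decimal = 8738

8738


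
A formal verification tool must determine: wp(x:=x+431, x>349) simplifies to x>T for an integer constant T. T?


Formula: wp(x:=E, P) = P[E/x] (substitute E for x in postcondition)
Step 1: Postcondition: x>349
Step 2: Substitute x+431 for x: x+431>349
Step 3: Solve for x: x > 349-431 = -82

-82


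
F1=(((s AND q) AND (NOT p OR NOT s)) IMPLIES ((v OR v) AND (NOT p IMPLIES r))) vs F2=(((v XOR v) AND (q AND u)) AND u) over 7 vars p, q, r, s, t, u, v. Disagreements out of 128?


F1 = (((s AND q) AND (NOT p OR NOT s)) IMPLIES ((v OR v) AND (NOT p IMPLIES r)))
F2 = (((v XOR v) AND (q AND u)) AND u)
Evaluate both on each of 128 rows (bits = p,q,r,s,t,u,v):
  row 0 [0000000]: F1=1 F2=0 (differ) -> 1
  row 1 [0000001]: F1=1 F2=0 (differ) -> 1
  row 2 [0000010]: F1=1 F2=0 (differ) -> 1
  row 3 [0000011]: F1=1 F2=0 (differ) -> 1
  row 4 [0000100]: F1=1 F2=0 (differ) -> 1
  (every remaining row is evaluated the same way; all 128 results are listed next)
Full result column, 8 rows per line (p,q,r,s fixed per line; t,u,v runs 000..111 left to right):
  rows 0-7 [p,q,r,s=0000]: 11111111  (ones: 8)
  rows 8-15 [p,q,r,s=0001]: 11111111  (ones: 8)
  rows 16-23 [p,q,r,s=0010]: 11111111  (ones: 8)
  rows 24-31 [p,q,r,s=0011]: 11111111  (ones: 8)
  rows 32-39 [p,q,r,s=0100]: 11111111  (ones: 8)
  rows 40-47 [p,q,r,s=0101]: 00000000  (ones: 0)
  rows 48-55 [p,q,r,s=0110]: 11111111  (ones: 8)
  rows 56-63 [p,q,r,s=0111]: 01010101  (ones: 4)
  rows 64-71 [p,q,r,s=1000]: 11111111  (ones: 8)
  rows 72-79 [p,q,r,s=1001]: 11111111  (ones: 8)
  rows 80-87 [p,q,r,s=1010]: 11111111  (ones: 8)
  rows 88-95 [p,q,r,s=1011]: 11111111  (ones: 8)
  rows 96-103 [p,q,r,s=1100]: 11111111  (ones: 8)
  rows 104-111 [p,q,r,s=1101]: 11111111  (ones: 8)
  rows 112-119 [p,q,r,s=1110]: 11111111  (ones: 8)
  rows 120-127 [p,q,r,s=1111]: 11111111  (ones: 8)
Disagreements = 8+8+8+8+8+0+8+4+8+8+8+8+8+8+8+8 = 116

116


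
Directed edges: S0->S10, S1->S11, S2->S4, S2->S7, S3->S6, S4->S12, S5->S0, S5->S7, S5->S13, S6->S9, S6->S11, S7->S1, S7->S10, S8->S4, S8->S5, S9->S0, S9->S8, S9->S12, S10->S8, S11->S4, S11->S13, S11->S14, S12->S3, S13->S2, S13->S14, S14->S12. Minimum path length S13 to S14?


BFS layer-by-layer from S13:
  dist 0: {S13}
  dist 1: {S2, S14}
  -> S14 reached at distance 1
Shortest path length = 1

1


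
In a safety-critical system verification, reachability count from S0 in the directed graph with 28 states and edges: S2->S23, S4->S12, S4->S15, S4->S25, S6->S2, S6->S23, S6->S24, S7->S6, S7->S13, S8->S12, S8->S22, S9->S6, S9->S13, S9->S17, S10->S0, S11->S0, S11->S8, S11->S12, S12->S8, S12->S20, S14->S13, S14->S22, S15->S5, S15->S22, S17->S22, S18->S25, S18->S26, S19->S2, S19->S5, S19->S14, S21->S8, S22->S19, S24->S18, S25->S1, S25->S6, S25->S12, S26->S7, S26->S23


BFS from S0:
  layer 0: {S0}
Reachable set: {S0}
Count = 1

1


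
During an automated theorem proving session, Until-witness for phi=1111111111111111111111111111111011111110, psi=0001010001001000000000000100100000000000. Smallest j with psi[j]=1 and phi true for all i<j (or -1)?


(phi U psi) at 0: need smallest j with psi[j]=1 and phi[i]=1 for all i in [0,j).
Scan from step 0:
  step 0: phi=1, psi=0 -> continue
  step 1: phi=1, psi=0 -> continue
  step 2: phi=1, psi=0 -> continue
  step 3: psi=1 and phi held for [0,3) -> witness found
Witness step = 3

3


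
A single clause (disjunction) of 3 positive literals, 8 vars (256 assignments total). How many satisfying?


Step 1: Total=2^8=256
Step 2: Unsat when all 3 false: 2^5=32
Step 3: Sat=256-32=224

224


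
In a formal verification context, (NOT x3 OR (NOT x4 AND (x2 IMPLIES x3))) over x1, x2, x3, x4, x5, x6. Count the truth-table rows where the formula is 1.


Formula: (NOT x3 OR (NOT x4 AND (x2 IMPLIES x3))) over 6 vars (64 rows)
Evaluate each row (x1, x2, x3, x4, x5, x6 as bits, MSB first):
  row 0 [000000]: (NOT 0 OR (NOT 0 AND (0 IMPLIES 0))) -> 1
  row 1 [000001]: (NOT 0 OR (NOT 0 AND (0 IMPLIES 0))) -> 1
  row 2 [000010]: (NOT 0 OR (NOT 0 AND (0 IMPLIES 0))) -> 1
  row 3 [000011]: (NOT 0 OR (NOT 0 AND (0 IMPLIES 0))) -> 1
  row 4 [000100]: (NOT 0 OR (NOT 1 AND (0 IMPLIES 0))) -> 1
  (every remaining row is evaluated the same way; all 64 results are listed next)
Full result column, 8 rows per line (x1,x2,x3 fixed per line; x4,x5,x6 runs 000..111 left to right):
  rows 0-7 [x1,x2,x3=000]: 11111111  (ones: 8)
  rows 8-15 [x1,x2,x3=001]: 11110000  (ones: 4)
  rows 16-23 [x1,x2,x3=010]: 11111111  (ones: 8)
  rows 24-31 [x1,x2,x3=011]: 11110000  (ones: 4)
  rows 32-39 [x1,x2,x3=100]: 11111111  (ones: 8)
  rows 40-47 [x1,x2,x3=101]: 11110000  (ones: 4)
  rows 48-55 [x1,x2,x3=110]: 11111111  (ones: 8)
  rows 56-63 [x1,x2,x3=111]: 11110000  (ones: 4)
Count of 1-rows = 8+4+8+4+8+4+8+4 = 48

48


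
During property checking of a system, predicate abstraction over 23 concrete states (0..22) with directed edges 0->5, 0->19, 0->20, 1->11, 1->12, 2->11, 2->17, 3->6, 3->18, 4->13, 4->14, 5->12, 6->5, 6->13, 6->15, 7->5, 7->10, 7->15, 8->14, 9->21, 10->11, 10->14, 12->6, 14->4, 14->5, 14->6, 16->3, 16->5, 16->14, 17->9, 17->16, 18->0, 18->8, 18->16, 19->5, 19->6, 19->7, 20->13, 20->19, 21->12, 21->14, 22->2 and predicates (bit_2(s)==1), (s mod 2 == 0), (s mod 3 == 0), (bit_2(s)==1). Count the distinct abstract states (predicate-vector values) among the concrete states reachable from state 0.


BFS from 0:
Concrete reachable: {0, 4, 5, 6, 7, 10, 11, 12, 13, 14, 15, 19, 20}
Abstract via predicates (bit_2(s)==1), (s mod 2 == 0), (s mod 3 == 0), (bit_2(s)==1):
  (0,0,0,0) <- {11, 19}
  (0,1,0,0) <- {10}
  (0,1,1,0) <- {0}
  (1,0,0,1) <- {5, 7, 13}
  (1,0,1,1) <- {15}
  (1,1,0,1) <- {4, 14, 20}
  (1,1,1,1) <- {6, 12}
Distinct abstract states = 7

7


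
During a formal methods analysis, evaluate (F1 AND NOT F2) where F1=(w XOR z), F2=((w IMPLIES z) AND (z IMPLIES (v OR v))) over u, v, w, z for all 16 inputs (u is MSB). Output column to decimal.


F1 = (w XOR z)
F2 = ((w IMPLIES z) AND (z IMPLIES (v OR v)))
Counterexample to F1=>F2 is where F1=1 and F2=0.
Evaluate each row (bits = u,v,w,z, MSB first):
  row 0 [0000]: F1=0 F2=1 -> F1&~F2 -> 0
  row 1 [0001]: F1=1 F2=0 -> F1&~F2 -> 1
  row 2 [0010]: F1=1 F2=0 -> F1&~F2 -> 1
  row 3 [0011]: F1=0 F2=0 -> F1&~F2 -> 0
  row 4 [0100]: F1=0 F2=1 -> F1&~F2 -> 0
  row 5 [0101]: F1=1 F2=1 -> F1&~F2 -> 0
  row 6 [0110]: F1=1 F2=0 -> F1&~F2 -> 1
  row 7 [0111]: F1=0 F2=1 -> F1&~F2 -> 0
  row 8 [1000]: F1=0 F2=1 -> F1&~F2 -> 0
  row 9 [1001]: F1=1 F2=0 -> F1&~F2 -> 1
  row 10 [1010]: F1=1 F2=0 -> F1&~F2 -> 1
  row 11 [1011]: F1=0 F2=0 -> F1&~F2 -> 0
  row 12 [1100]: F1=0 F2=1 -> F1&~F2 -> 0
  row 13 [1101]: F1=1 F2=1 -> F1&~F2 -> 0
  row 14 [1110]: F1=1 F2=0 -> F1&~F2 -> 1
  row 15 [1111]: F1=0 F2=1 -> F1&~F2 -> 0
Full result column, 4 rows per line (u,v fixed per line; w,z runs 00..11 left to right):
  rows 0-3 [u,v=00]: 0110  = hex 6
  rows 4-7 [u,v=01]: 0010  = hex 2
  rows 8-11 [u,v=10]: 0110  = hex 6
  rows 12-15 [u,v=11]: 0010  = hex 2
Counterexample vector (row 0 .. row 15) = 0110001001100010
Output column grouped in 4s = 0110 0010 0110 0010 = 0x6262
Convert to decimal digit by digit (value = value*16 + digit):
  6 -> 6
  6*16 + 2 = 98
  98*16 + 6 = 1574
  1574*16 + 2 = 25186
Decimal = 25186

25186


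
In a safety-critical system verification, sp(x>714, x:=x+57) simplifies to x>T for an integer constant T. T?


Formula: sp(P, x:=E) = exists old_x. (x = E[old_x/x]) AND P[old_x/x] (old_x is the value of x before the assignment; eliminate old_x by solving x = E[old_x/x] for old_x)
Step 1: Precondition P: x>714, i.e. old_x > 714
Step 2: Assignment gives x = old_x + 57, so old_x = x - 57
Step 3: Substitute into P: x - 57 > 714
Step 4: Simplify: x > 714+57 = 771

771


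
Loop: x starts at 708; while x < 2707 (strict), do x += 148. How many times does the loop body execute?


Step 1: x goes from 708 toward 2707 by 148; the body runs while x<2707, so iterations = ceil((bound-start)/step)
Step 2: Distance=1999
Step 3: ceil(1999/148)=14

14


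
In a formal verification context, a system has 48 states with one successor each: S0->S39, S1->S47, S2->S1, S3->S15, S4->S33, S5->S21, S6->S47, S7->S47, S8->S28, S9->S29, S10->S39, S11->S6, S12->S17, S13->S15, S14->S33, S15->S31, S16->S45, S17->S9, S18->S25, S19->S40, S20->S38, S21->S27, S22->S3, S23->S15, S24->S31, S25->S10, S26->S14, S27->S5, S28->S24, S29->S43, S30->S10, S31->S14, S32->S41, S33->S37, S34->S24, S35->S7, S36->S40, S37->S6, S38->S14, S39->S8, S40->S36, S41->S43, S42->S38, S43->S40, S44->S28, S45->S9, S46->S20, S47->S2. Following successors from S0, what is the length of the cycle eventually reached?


Trace from S0 until a state repeats:
  S0 -> S39 -> S8 -> S28 -> S24 -> S31 -> S14 -> S33 -> S37 -> S6 -> S47 -> S2 -> S1 -> S47
S47 first seen at step 10, revisited at step 13.
Cycle length = 13 - 10 = 3

3


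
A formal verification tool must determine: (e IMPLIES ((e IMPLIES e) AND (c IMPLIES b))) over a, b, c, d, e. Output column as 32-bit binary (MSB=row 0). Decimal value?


Formula: (e IMPLIES ((e IMPLIES e) AND (c IMPLIES b))) over a, b, c, d, e (32 rows)
Evaluate each row (bits = a,b,c,d,e, MSB first):
  row 0 [00000]: (0 IMPLIES ((0 IMPLIES 0) AND (0 IMPLIES 0))) -> 1
  row 1 [00001]: (1 IMPLIES ((1 IMPLIES 1) AND (0 IMPLIES 0))) -> 1
  row 2 [00010]: (0 IMPLIES ((0 IMPLIES 0) AND (0 IMPLIES 0))) -> 1
  row 3 [00011]: (1 IMPLIES ((1 IMPLIES 1) AND (0 IMPLIES 0))) -> 1
  row 4 [00100]: (0 IMPLIES ((0 IMPLIES 0) AND (1 IMPLIES 0))) -> 1
  row 5 [00101]: (1 IMPLIES ((1 IMPLIES 1) AND (1 IMPLIES 0))) -> 0
  row 6 [00110]: (0 IMPLIES ((0 IMPLIES 0) AND (1 IMPLIES 0))) -> 1
  row 7 [00111]: (1 IMPLIES ((1 IMPLIES 1) AND (1 IMPLIES 0))) -> 0
  row 8 [01000]: (0 IMPLIES ((0 IMPLIES 0) AND (0 IMPLIES 1))) -> 1
  row 9 [01001]: (1 IMPLIES ((1 IMPLIES 1) AND (0 IMPLIES 1))) -> 1
  row 10 [01010]: (0 IMPLIES ((0 IMPLIES 0) AND (0 IMPLIES 1))) -> 1
  row 11 [01011]: (1 IMPLIES ((1 IMPLIES 1) AND (0 IMPLIES 1))) -> 1
  row 12 [01100]: (0 IMPLIES ((0 IMPLIES 0) AND (1 IMPLIES 1))) -> 1
  row 13 [01101]: (1 IMPLIES ((1 IMPLIES 1) AND (1 IMPLIES 1))) -> 1
  row 14 [01110]: (0 IMPLIES ((0 IMPLIES 0) AND (1 IMPLIES 1))) -> 1
  row 15 [01111]: (1 IMPLIES ((1 IMPLIES 1) AND (1 IMPLIES 1))) -> 1
  row 16 [10000]: (0 IMPLIES ((0 IMPLIES 0) AND (0 IMPLIES 0))) -> 1
  row 17 [10001]: (1 IMPLIES ((1 IMPLIES 1) AND (0 IMPLIES 0))) -> 1
  row 18 [10010]: (0 IMPLIES ((0 IMPLIES 0) AND (0 IMPLIES 0))) -> 1
  row 19 [10011]: (1 IMPLIES ((1 IMPLIES 1) AND (0 IMPLIES 0))) -> 1
  row 20 [10100]: (0 IMPLIES ((0 IMPLIES 0) AND (1 IMPLIES 0))) -> 1
  row 21 [10101]: (1 IMPLIES ((1 IMPLIES 1) AND (1 IMPLIES 0))) -> 0
  row 22 [10110]: (0 IMPLIES ((0 IMPLIES 0) AND (1 IMPLIES 0))) -> 1
  row 23 [10111]: (1 IMPLIES ((1 IMPLIES 1) AND (1 IMPLIES 0))) -> 0
  row 24 [11000]: (0 IMPLIES ((0 IMPLIES 0) AND (0 IMPLIES 1))) -> 1
  row 25 [11001]: (1 IMPLIES ((1 IMPLIES 1) AND (0 IMPLIES 1))) -> 1
  row 26 [11010]: (0 IMPLIES ((0 IMPLIES 0) AND (0 IMPLIES 1))) -> 1
  row 27 [11011]: (1 IMPLIES ((1 IMPLIES 1) AND (0 IMPLIES 1))) -> 1
  row 28 [11100]: (0 IMPLIES ((0 IMPLIES 0) AND (1 IMPLIES 1))) -> 1
  row 29 [11101]: (1 IMPLIES ((1 IMPLIES 1) AND (1 IMPLIES 1))) -> 1
  row 30 [11110]: (0 IMPLIES ((0 IMPLIES 0) AND (1 IMPLIES 1))) -> 1
  row 31 [11111]: (1 IMPLIES ((1 IMPLIES 1) AND (1 IMPLIES 1))) -> 1
Full result column, 4 rows per line (a,b,c fixed per line; d,e runs 00..11 left to right):
  rows 0-3 [a,b,c=000]: 1111  = hex F
  rows 4-7 [a,b,c=001]: 1010  = hex A
  rows 8-11 [a,b,c=010]: 1111  = hex F
  rows 12-15 [a,b,c=011]: 1111  = hex F
  rows 16-19 [a,b,c=100]: 1111  = hex F
  rows 20-23 [a,b,c=101]: 1010  = hex A
  rows 24-27 [a,b,c=110]: 1111  = hex F
  rows 28-31 [a,b,c=111]: 1111  = hex F
Output column (row 0 .. row 31) = 11111010111111111111101011111111
Output column grouped in 4s = 1111 1010 1111 1111 1111 1010 1111 1111 = 0xFAFFFAFF
Convert to decimal digit by digit (value = value*16 + digit):
  F -> 15
  15*16 + 10 (A) = 250
  250*16 + 15 (F) = 4015
  4015*16 + 15 (F) = 64255
  64255*16 + 15 (F) = 1028095
  1028095*16 + 10 (A) = 16449530
  16449530*16 + 15 (F) = 263192495
  263192495*16 + 15 (F) = 4211079935
Decimal = 4211079935

4211079935


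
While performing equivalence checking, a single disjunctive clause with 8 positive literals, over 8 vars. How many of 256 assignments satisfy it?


Step 1: Total=2^8=256
Step 2: Unsat when all 8 false: 2^0=1
Step 3: Sat=256-1=255

255


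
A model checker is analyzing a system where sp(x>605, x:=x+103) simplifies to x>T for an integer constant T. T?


Formula: sp(P, x:=E) = exists old_x. (x = E[old_x/x]) AND P[old_x/x] (old_x is the value of x before the assignment; eliminate old_x by solving x = E[old_x/x] for old_x)
Step 1: Precondition P: x>605, i.e. old_x > 605
Step 2: Assignment gives x = old_x + 103, so old_x = x - 103
Step 3: Substitute into P: x - 103 > 605
Step 4: Simplify: x > 605+103 = 708

708


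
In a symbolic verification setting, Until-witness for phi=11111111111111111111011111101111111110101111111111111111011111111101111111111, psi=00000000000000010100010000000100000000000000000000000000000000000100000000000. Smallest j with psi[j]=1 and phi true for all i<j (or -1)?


(phi U psi) at 0: need smallest j with psi[j]=1 and phi[i]=1 for all i in [0,j).
Scan from step 0:
  step 0: phi=1, psi=0 -> continue
  step 1: phi=1, psi=0 -> continue
  step 2: phi=1, psi=0 -> continue
  step 3: phi=1, psi=0 -> continue
  step 15: psi=1 and phi held for [0,15) -> witness found
Witness step = 15

15


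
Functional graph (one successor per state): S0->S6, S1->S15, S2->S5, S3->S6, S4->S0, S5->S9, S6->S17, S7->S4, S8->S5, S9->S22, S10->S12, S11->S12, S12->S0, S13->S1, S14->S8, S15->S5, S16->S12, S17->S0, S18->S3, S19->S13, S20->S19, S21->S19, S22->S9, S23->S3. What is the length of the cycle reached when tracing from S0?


Trace from S0 until a state repeats:
  S0 -> S6 -> S17 -> S0
S0 first seen at step 0, revisited at step 3.
Cycle length = 3 - 0 = 3

3


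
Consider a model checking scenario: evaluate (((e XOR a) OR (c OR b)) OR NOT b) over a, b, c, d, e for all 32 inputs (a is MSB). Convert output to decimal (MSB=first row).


Formula: (((e XOR a) OR (c OR b)) OR NOT b) over a, b, c, d, e (32 rows)
Evaluate each row (bits = a,b,c,d,e, MSB first):
  row 0 [00000]: (((0 XOR 0) OR (0 OR 0)) OR NOT 0) -> 1
  row 1 [00001]: (((1 XOR 0) OR (0 OR 0)) OR NOT 0) -> 1
  row 2 [00010]: (((0 XOR 0) OR (0 OR 0)) OR NOT 0) -> 1
  row 3 [00011]: (((1 XOR 0) OR (0 OR 0)) OR NOT 0) -> 1
  row 4 [00100]: (((0 XOR 0) OR (1 OR 0)) OR NOT 0) -> 1
  row 5 [00101]: (((1 XOR 0) OR (1 OR 0)) OR NOT 0) -> 1
  row 6 [00110]: (((0 XOR 0) OR (1 OR 0)) OR NOT 0) -> 1
  row 7 [00111]: (((1 XOR 0) OR (1 OR 0)) OR NOT 0) -> 1
  row 8 [01000]: (((0 XOR 0) OR (0 OR 1)) OR NOT 1) -> 1
  row 9 [01001]: (((1 XOR 0) OR (0 OR 1)) OR NOT 1) -> 1
  row 10 [01010]: (((0 XOR 0) OR (0 OR 1)) OR NOT 1) -> 1
  row 11 [01011]: (((1 XOR 0) OR (0 OR 1)) OR NOT 1) -> 1
  row 12 [01100]: (((0 XOR 0) OR (1 OR 1)) OR NOT 1) -> 1
  row 13 [01101]: (((1 XOR 0) OR (1 OR 1)) OR NOT 1) -> 1
  row 14 [01110]: (((0 XOR 0) OR (1 OR 1)) OR NOT 1) -> 1
  row 15 [01111]: (((1 XOR 0) OR (1 OR 1)) OR NOT 1) -> 1
  row 16 [10000]: (((0 XOR 1) OR (0 OR 0)) OR NOT 0) -> 1
  row 17 [10001]: (((1 XOR 1) OR (0 OR 0)) OR NOT 0) -> 1
  row 18 [10010]: (((0 XOR 1) OR (0 OR 0)) OR NOT 0) -> 1
  row 19 [10011]: (((1 XOR 1) OR (0 OR 0)) OR NOT 0) -> 1
  row 20 [10100]: (((0 XOR 1) OR (1 OR 0)) OR NOT 0) -> 1
  row 21 [10101]: (((1 XOR 1) OR (1 OR 0)) OR NOT 0) -> 1
  row 22 [10110]: (((0 XOR 1) OR (1 OR 0)) OR NOT 0) -> 1
  row 23 [10111]: (((1 XOR 1) OR (1 OR 0)) OR NOT 0) -> 1
  row 24 [11000]: (((0 XOR 1) OR (0 OR 1)) OR NOT 1) -> 1
  row 25 [11001]: (((1 XOR 1) OR (0 OR 1)) OR NOT 1) -> 1
  row 26 [11010]: (((0 XOR 1) OR (0 OR 1)) OR NOT 1) -> 1
  row 27 [11011]: (((1 XOR 1) OR (0 OR 1)) OR NOT 1) -> 1
  row 28 [11100]: (((0 XOR 1) OR (1 OR 1)) OR NOT 1) -> 1
  row 29 [11101]: (((1 XOR 1) OR (1 OR 1)) OR NOT 1) -> 1
  row 30 [11110]: (((0 XOR 1) OR (1 OR 1)) OR NOT 1) -> 1
  row 31 [11111]: (((1 XOR 1) OR (1 OR 1)) OR NOT 1) -> 1
Full result column, 4 rows per line (a,b,c fixed per line; d,e runs 00..11 left to right):
  rows 0-3 [a,b,c=000]: 1111  = hex F
  rows 4-7 [a,b,c=001]: 1111  = hex F
  rows 8-11 [a,b,c=010]: 1111  = hex F
  rows 12-15 [a,b,c=011]: 1111  = hex F
  rows 16-19 [a,b,c=100]: 1111  = hex F
  rows 20-23 [a,b,c=101]: 1111  = hex F
  rows 24-27 [a,b,c=110]: 1111  = hex F
  rows 28-31 [a,b,c=111]: 1111  = hex F
Output column (row 0 .. row 31) = 11111111111111111111111111111111
Output column grouped in 4s = 1111 1111 1111 1111 1111 1111 1111 1111 = 0xFFFFFFFF
Convert to decimal digit by digit (value = value*16 + digit):
  F -> 15
  15*16 + 15 (F) = 255
  255*16 + 15 (F) = 4095
  4095*16 + 15 (F) = 65535
  65535*16 + 15 (F) = 1048575
  1048575*16 + 15 (F) = 16777215
  16777215*16 + 15 (F) = 268435455
  268435455*16 + 15 (F) = 4294967295
Decimal = 4294967295

4294967295


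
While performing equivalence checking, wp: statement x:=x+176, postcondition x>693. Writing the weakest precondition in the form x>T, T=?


Formula: wp(x:=E, P) = P[E/x] (substitute E for x in postcondition)
Step 1: Postcondition: x>693
Step 2: Substitute x+176 for x: x+176>693
Step 3: Solve for x: x > 693-176 = 517

517


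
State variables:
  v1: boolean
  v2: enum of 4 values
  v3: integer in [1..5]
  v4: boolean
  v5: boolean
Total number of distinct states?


State space = product of domain sizes of all variables.
Domain sizes:
  v1 (boolean): 2
  v2 (enum of 4 values): 4
  v3 (integer in [1..5]): 5
  v4 (boolean): 2
  v5 (boolean): 2
Product = 2 * 4 * 5 * 2 * 2 = 160

160


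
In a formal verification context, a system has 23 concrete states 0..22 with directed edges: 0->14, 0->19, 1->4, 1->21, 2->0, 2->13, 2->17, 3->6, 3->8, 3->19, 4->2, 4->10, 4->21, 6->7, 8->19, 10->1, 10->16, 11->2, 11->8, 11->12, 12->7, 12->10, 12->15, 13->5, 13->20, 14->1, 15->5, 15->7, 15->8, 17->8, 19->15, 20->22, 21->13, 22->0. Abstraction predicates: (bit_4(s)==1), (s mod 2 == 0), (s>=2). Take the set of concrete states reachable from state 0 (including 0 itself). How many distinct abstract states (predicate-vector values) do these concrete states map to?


BFS from 0:
Concrete reachable: {0, 1, 2, 4, 5, 7, 8, 10, 13, 14, 15, 16, 17, 19, 20, 21, 22}
Abstract via predicates (bit_4(s)==1), (s mod 2 == 0), (s>=2):
  (0,0,0) <- {1}
  (0,0,1) <- {5, 7, 13, 15}
  (0,1,0) <- {0}
  (0,1,1) <- {2, 4, 8, 10, 14}
  (1,0,1) <- {17, 19, 21}
  (1,1,1) <- {16, 20, 22}
Distinct abstract states = 6

6


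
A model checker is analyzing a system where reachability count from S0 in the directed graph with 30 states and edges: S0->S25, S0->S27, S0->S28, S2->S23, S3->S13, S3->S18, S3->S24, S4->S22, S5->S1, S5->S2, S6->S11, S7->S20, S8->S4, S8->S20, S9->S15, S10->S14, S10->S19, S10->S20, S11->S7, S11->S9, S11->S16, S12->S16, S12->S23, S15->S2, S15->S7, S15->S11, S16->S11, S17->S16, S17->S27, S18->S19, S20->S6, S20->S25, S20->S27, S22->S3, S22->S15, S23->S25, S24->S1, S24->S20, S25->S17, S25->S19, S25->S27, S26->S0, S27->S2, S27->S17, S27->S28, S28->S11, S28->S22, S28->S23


BFS from S0:
  layer 0: {S0}
  layer 1: {S25, S27, S28}
  layer 2: {S2, S11, S17, S19, S22, S23}
  layer 3: {S3, S7, S9, S15, S16}
  layer 4: {S13, S18, S20, S24}
  layer 5: {S1, S6}
Reachable set: {S0, S1, S2, S3, S6, S7, S9, S11, S13, S15, S16, S17, S18, S19, S20, S22, S23, S24, S25, S27, S28}
Count = 21

21


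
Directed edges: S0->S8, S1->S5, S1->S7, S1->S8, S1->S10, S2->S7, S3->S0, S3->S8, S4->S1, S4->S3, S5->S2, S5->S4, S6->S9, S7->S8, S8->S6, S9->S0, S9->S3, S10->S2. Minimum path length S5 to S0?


BFS layer-by-layer from S5:
  dist 0: {S5}
  dist 1: {S2, S4}
  dist 2: {S1, S3, S7}
  dist 3: {S0, S8, S10}
  -> S0 reached at distance 3
Shortest path length = 3

3


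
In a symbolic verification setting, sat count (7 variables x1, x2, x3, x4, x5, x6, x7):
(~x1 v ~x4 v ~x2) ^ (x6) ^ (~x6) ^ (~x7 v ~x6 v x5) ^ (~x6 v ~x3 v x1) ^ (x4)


CNF with 6 clauses over 7 vars (128 assignments).
An assignment satisfies CNF iff every clause has >=1 true literal.
Check each row (bits = x1,x2,x3,x4,x5,x6,x7; clause T/F shown):
  row 0 [0000000]: clauses=TFTTTF -> 0
  row 1 [0000001]: clauses=TFTTTF -> 0
  row 2 [0000010]: clauses=TTFTTF -> 0
  row 3 [0000011]: clauses=TTFFTF -> 0
  row 4 [0000100]: clauses=TFTTTF -> 0
  (every remaining row is evaluated the same way; all 128 results are listed next)
Full result column, 8 rows per line (x1,x2,x3,x4 fixed per line; x5,x6,x7 runs 000..111 left to right):
  rows 0-7 [x1,x2,x3,x4=0000]: 00000000  (ones: 0)
  rows 8-15 [x1,x2,x3,x4=0001]: 00000000  (ones: 0)
  rows 16-23 [x1,x2,x3,x4=0010]: 00000000  (ones: 0)
  rows 24-31 [x1,x2,x3,x4=0011]: 00000000  (ones: 0)
  rows 32-39 [x1,x2,x3,x4=0100]: 00000000  (ones: 0)
  rows 40-47 [x1,x2,x3,x4=0101]: 00000000  (ones: 0)
  rows 48-55 [x1,x2,x3,x4=0110]: 00000000  (ones: 0)
  rows 56-63 [x1,x2,x3,x4=0111]: 00000000  (ones: 0)
  rows 64-71 [x1,x2,x3,x4=1000]: 00000000  (ones: 0)
  rows 72-79 [x1,x2,x3,x4=1001]: 00000000  (ones: 0)
  rows 80-87 [x1,x2,x3,x4=1010]: 00000000  (ones: 0)
  rows 88-95 [x1,x2,x3,x4=1011]: 00000000  (ones: 0)
  rows 96-103 [x1,x2,x3,x4=1100]: 00000000  (ones: 0)
  rows 104-111 [x1,x2,x3,x4=1101]: 00000000  (ones: 0)
  rows 112-119 [x1,x2,x3,x4=1110]: 00000000  (ones: 0)
  rows 120-127 [x1,x2,x3,x4=1111]: 00000000  (ones: 0)
Satisfying assignments = 0+0+0+0+0+0+0+0+0+0+0+0+0+0+0+0 = 0

0
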